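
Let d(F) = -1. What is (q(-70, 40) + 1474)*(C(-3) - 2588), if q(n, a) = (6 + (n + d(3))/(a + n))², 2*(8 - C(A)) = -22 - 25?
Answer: -7105029913/1800 ≈ -3.9472e+6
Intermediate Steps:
C(A) = 63/2 (C(A) = 8 - (-22 - 25)/2 = 8 - ½*(-47) = 8 + 47/2 = 63/2)
q(n, a) = (6 + (-1 + n)/(a + n))² (q(n, a) = (6 + (n - 1)/(a + n))² = (6 + (-1 + n)/(a + n))²)
(q(-70, 40) + 1474)*(C(-3) - 2588) = ((-1 + 6*40 + 7*(-70))²/(40 - 70)² + 1474)*(63/2 - 2588) = ((-1 + 240 - 490)²/(-30)² + 1474)*(-5113/2) = ((1/900)*(-251)² + 1474)*(-5113/2) = ((1/900)*63001 + 1474)*(-5113/2) = (63001/900 + 1474)*(-5113/2) = (1389601/900)*(-5113/2) = -7105029913/1800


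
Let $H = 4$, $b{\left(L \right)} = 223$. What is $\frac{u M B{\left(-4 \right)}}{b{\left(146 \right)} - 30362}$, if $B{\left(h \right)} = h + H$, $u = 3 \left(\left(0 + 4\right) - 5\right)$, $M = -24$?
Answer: $0$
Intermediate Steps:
$u = -3$ ($u = 3 \left(4 - 5\right) = 3 \left(-1\right) = -3$)
$B{\left(h \right)} = 4 + h$ ($B{\left(h \right)} = h + 4 = 4 + h$)
$\frac{u M B{\left(-4 \right)}}{b{\left(146 \right)} - 30362} = \frac{\left(-3\right) \left(-24\right) \left(4 - 4\right)}{223 - 30362} = \frac{72 \cdot 0}{223 - 30362} = \frac{0}{-30139} = 0 \left(- \frac{1}{30139}\right) = 0$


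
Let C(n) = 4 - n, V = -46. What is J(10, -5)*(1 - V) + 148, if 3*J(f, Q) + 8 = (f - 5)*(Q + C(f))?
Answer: -839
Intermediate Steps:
J(f, Q) = -8/3 + (-5 + f)*(4 + Q - f)/3 (J(f, Q) = -8/3 + ((f - 5)*(Q + (4 - f)))/3 = -8/3 + ((-5 + f)*(4 + Q - f))/3 = -8/3 + (-5 + f)*(4 + Q - f)/3)
J(10, -5)*(1 - V) + 148 = (-28/3 + 3*10 - 5/3*(-5) - ⅓*10² + (⅓)*(-5)*10)*(1 - 1*(-46)) + 148 = (-28/3 + 30 + 25/3 - ⅓*100 - 50/3)*(1 + 46) + 148 = (-28/3 + 30 + 25/3 - 100/3 - 50/3)*47 + 148 = -21*47 + 148 = -987 + 148 = -839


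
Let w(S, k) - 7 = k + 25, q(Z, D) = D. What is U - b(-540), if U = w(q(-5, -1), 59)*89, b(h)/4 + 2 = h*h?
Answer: -1158293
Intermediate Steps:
b(h) = -8 + 4*h² (b(h) = -8 + 4*(h*h) = -8 + 4*h²)
w(S, k) = 32 + k (w(S, k) = 7 + (k + 25) = 7 + (25 + k) = 32 + k)
U = 8099 (U = (32 + 59)*89 = 91*89 = 8099)
U - b(-540) = 8099 - (-8 + 4*(-540)²) = 8099 - (-8 + 4*291600) = 8099 - (-8 + 1166400) = 8099 - 1*1166392 = 8099 - 1166392 = -1158293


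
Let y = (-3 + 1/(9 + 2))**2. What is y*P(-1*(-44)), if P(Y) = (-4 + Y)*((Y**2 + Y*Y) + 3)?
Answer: 158720000/121 ≈ 1.3117e+6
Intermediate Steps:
P(Y) = (-4 + Y)*(3 + 2*Y**2) (P(Y) = (-4 + Y)*((Y**2 + Y**2) + 3) = (-4 + Y)*(2*Y**2 + 3) = (-4 + Y)*(3 + 2*Y**2))
y = 1024/121 (y = (-3 + 1/11)**2 = (-32/11)**2 = 1024/121 ≈ 8.4628)
y*P(-1*(-44)) = 1024*(-12 - 8*(-1*(-44))**2 + 2*(-1*(-44))**3 + 3*(-1*(-44)))/121 = 1024*(-12 - 8*44**2 + 2*44**3 + 3*44)/121 = 1024*(-12 - 8*1936 + 2*85184 + 132)/121 = 1024*(-12 - 15488 + 170368 + 132)/121 = (1024/121)*155000 = 158720000/121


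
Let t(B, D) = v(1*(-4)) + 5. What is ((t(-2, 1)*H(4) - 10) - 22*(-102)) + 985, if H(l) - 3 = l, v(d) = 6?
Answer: 3296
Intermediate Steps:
H(l) = 3 + l
t(B, D) = 11 (t(B, D) = 6 + 5 = 11)
((t(-2, 1)*H(4) - 10) - 22*(-102)) + 985 = ((11*(3 + 4) - 10) - 22*(-102)) + 985 = ((11*7 - 10) + 2244) + 985 = ((77 - 10) + 2244) + 985 = (67 + 2244) + 985 = 2311 + 985 = 3296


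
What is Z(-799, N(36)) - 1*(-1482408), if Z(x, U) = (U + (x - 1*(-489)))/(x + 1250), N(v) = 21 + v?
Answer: 60778705/41 ≈ 1.4824e+6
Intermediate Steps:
Z(x, U) = (489 + U + x)/(1250 + x) (Z(x, U) = (U + (x + 489))/(1250 + x) = (U + (489 + x))/(1250 + x) = (489 + U + x)/(1250 + x))
Z(-799, N(36)) - 1*(-1482408) = (489 + (21 + 36) - 799)/(1250 - 799) - 1*(-1482408) = (489 + 57 - 799)/451 + 1482408 = (1/451)*(-253) + 1482408 = -23/41 + 1482408 = 60778705/41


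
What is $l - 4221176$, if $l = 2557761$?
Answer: $-1663415$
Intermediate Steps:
$l - 4221176 = 2557761 - 4221176 = -1663415$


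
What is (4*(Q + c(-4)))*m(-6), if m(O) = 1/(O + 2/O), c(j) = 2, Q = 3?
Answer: -60/19 ≈ -3.1579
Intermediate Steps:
(4*(Q + c(-4)))*m(-6) = (4*(3 + 2))*(-6/(2 + (-6)²)) = (4*5)*(-6/(2 + 36)) = 20*(-6/38) = 20*(-6*1/38) = 20*(-3/19) = -60/19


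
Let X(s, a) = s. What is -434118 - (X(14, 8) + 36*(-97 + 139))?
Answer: -435644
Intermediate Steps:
-434118 - (X(14, 8) + 36*(-97 + 139)) = -434118 - (14 + 36*(-97 + 139)) = -434118 - (14 + 36*42) = -434118 - (14 + 1512) = -434118 - 1*1526 = -434118 - 1526 = -435644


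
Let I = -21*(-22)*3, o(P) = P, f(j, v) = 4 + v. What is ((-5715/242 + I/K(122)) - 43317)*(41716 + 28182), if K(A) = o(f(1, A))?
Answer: -366467070883/121 ≈ -3.0287e+9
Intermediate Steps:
I = 1386 (I = 462*3 = 1386)
K(A) = 4 + A
((-5715/242 + I/K(122)) - 43317)*(41716 + 28182) = ((-5715/242 + 1386/(4 + 122)) - 43317)*(41716 + 28182) = ((-5715*1/242 + 1386/126) - 43317)*69898 = ((-5715/242 + 1386*(1/126)) - 43317)*69898 = ((-5715/242 + 11) - 43317)*69898 = (-3053/242 - 43317)*69898 = -10485767/242*69898 = -366467070883/121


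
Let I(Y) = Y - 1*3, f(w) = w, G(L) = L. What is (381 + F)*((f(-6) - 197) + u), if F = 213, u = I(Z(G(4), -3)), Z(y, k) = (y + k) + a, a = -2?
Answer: -122958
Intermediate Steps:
Z(y, k) = -2 + k + y (Z(y, k) = (y + k) - 2 = (k + y) - 2 = -2 + k + y)
I(Y) = -3 + Y (I(Y) = Y - 3 = -3 + Y)
u = -4 (u = -3 + (-2 - 3 + 4) = -3 - 1 = -4)
(381 + F)*((f(-6) - 197) + u) = (381 + 213)*((-6 - 197) - 4) = 594*(-203 - 4) = 594*(-207) = -122958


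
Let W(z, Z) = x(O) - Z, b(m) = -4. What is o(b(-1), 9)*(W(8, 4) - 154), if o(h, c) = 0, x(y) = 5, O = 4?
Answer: 0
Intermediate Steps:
W(z, Z) = 5 - Z
o(b(-1), 9)*(W(8, 4) - 154) = 0*((5 - 1*4) - 154) = 0*((5 - 4) - 154) = 0*(1 - 154) = 0*(-153) = 0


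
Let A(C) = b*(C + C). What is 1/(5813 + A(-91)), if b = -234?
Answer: 1/48401 ≈ 2.0661e-5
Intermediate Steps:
A(C) = -468*C (A(C) = -234*(C + C) = -468*C)
1/(5813 + A(-91)) = 1/(5813 - 468*(-91)) = 1/(5813 + 42588) = 1/48401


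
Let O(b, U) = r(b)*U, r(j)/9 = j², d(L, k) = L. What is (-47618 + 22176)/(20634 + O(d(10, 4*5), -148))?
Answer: 12721/56283 ≈ 0.22602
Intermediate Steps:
r(j) = 9*j²
O(b, U) = 9*U*b² (O(b, U) = (9*b²)*U = 9*U*b²)
(-47618 + 22176)/(20634 + O(d(10, 4*5), -148)) = (-47618 + 22176)/(20634 + 9*(-148)*10²) = -25442/(20634 + 9*(-148)*100) = -25442/(20634 - 133200) = -25442/(-112566) = -25442*(-1/112566) = 12721/56283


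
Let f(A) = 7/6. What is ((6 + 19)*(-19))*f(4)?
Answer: -3325/6 ≈ -554.17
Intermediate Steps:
f(A) = 7/6 (f(A) = 7*(1/6) = 7/6)
((6 + 19)*(-19))*f(4) = ((6 + 19)*(-19))*(7/6) = (25*(-19))*(7/6) = -475*7/6 = -3325/6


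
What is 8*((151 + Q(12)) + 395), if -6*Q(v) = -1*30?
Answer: 4408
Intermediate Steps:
Q(v) = 5 (Q(v) = -(-1)*30/6 = -⅙*(-30) = 5)
8*((151 + Q(12)) + 395) = 8*((151 + 5) + 395) = 8*(156 + 395) = 8*551 = 4408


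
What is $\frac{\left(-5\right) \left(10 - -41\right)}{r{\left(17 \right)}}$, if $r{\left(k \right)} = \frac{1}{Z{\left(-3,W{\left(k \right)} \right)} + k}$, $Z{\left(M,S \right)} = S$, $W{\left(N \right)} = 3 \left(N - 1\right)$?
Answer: $-16575$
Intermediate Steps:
$W{\left(N \right)} = -3 + 3 N$ ($W{\left(N \right)} = 3 \left(-1 + N\right) = -3 + 3 N$)
$r{\left(k \right)} = \frac{1}{-3 + 4 k}$ ($r{\left(k \right)} = \frac{1}{\left(-3 + 3 k\right) + k} = \frac{1}{-3 + 4 k}$)
$\frac{\left(-5\right) \left(10 - -41\right)}{r{\left(17 \right)}} = \frac{\left(-5\right) \left(10 - -41\right)}{\frac{1}{-3 + 4 \cdot 17}} = \frac{\left(-5\right) \left(10 + 41\right)}{\frac{1}{-3 + 68}} = \frac{\left(-5\right) 51}{\frac{1}{65}} = - 255 \frac{1}{\frac{1}{65}} = \left(-255\right) 65 = -16575$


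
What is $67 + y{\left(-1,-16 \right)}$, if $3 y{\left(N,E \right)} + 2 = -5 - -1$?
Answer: $65$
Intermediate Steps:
$y{\left(N,E \right)} = -2$ ($y{\left(N,E \right)} = - \frac{2}{3} + \frac{-5 - -1}{3} = - \frac{2}{3} + \frac{-5 + 1}{3} = - \frac{2}{3} + \frac{1}{3} \left(-4\right) = - \frac{2}{3} - \frac{4}{3} = -2$)
$67 + y{\left(-1,-16 \right)} = 67 - 2 = 65$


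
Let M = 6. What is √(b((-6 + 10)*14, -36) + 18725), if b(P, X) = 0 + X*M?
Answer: √18509 ≈ 136.05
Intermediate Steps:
b(P, X) = 6*X (b(P, X) = 0 + X*6 = 0 + 6*X = 6*X)
√(b((-6 + 10)*14, -36) + 18725) = √(6*(-36) + 18725) = √(-216 + 18725) = √18509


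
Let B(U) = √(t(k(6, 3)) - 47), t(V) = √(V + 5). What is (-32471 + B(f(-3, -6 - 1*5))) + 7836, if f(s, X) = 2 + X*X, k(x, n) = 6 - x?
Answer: -24635 + I*√(47 - √5) ≈ -24635.0 + 6.6906*I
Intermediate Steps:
t(V) = √(5 + V)
f(s, X) = 2 + X²
B(U) = √(-47 + √5) (B(U) = √(√(5 + (6 - 1*6)) - 47) = √(√(5 + (6 - 6)) - 47) = √(√(5 + 0) - 47) = √(√5 - 47) = √(-47 + √5))
(-32471 + B(f(-3, -6 - 1*5))) + 7836 = (-32471 + √(-47 + √5)) + 7836 = -24635 + √(-47 + √5)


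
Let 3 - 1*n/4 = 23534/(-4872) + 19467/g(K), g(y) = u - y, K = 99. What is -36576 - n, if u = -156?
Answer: -272969317/7395 ≈ -36913.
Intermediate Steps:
g(y) = -156 - y
n = 2489797/7395 (n = 12 - 4*(23534/(-4872) + 19467/(-156 - 1*99)) = 12 - 4*(23534*(-1/4872) + 19467/(-156 - 99)) = 12 - 4*(-1681/348 + 19467/(-255)) = 12 - 4*(-1681/348 + 19467*(-1/255)) = 12 - 4*(-1681/348 - 6489/85) = 12 - 4*(-2401057/29580) = 12 + 2401057/7395 = 2489797/7395 ≈ 336.69)
-36576 - n = -36576 - 1*2489797/7395 = -36576 - 2489797/7395 = -272969317/7395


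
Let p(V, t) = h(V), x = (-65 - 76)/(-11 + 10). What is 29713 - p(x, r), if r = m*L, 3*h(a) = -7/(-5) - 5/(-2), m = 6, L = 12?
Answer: 297117/10 ≈ 29712.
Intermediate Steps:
x = 141 (x = -141/(-1) = -141*(-1) = 141)
h(a) = 13/10 (h(a) = (-7/(-5) - 5/(-2))/3 = (-7*(-1/5) - 5*(-1/2))/3 = (7/5 + 5/2)/3 = (1/3)*(39/10) = 13/10)
r = 72 (r = 6*12 = 72)
p(V, t) = 13/10
29713 - p(x, r) = 29713 - 1*13/10 = 29713 - 13/10 = 297117/10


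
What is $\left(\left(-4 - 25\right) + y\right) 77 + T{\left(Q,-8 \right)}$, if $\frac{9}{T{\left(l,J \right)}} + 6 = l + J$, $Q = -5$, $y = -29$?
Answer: $- \frac{84863}{19} \approx -4466.5$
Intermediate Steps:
$T{\left(l,J \right)} = \frac{9}{-6 + J + l}$ ($T{\left(l,J \right)} = \frac{9}{-6 + \left(l + J\right)} = \frac{9}{-6 + \left(J + l\right)} = \frac{9}{-6 + J + l}$)
$\left(\left(-4 - 25\right) + y\right) 77 + T{\left(Q,-8 \right)} = \left(\left(-4 - 25\right) - 29\right) 77 + \frac{9}{-6 - 8 - 5} = \left(-29 - 29\right) 77 + \frac{9}{-19} = \left(-58\right) 77 + 9 \left(- \frac{1}{19}\right) = -4466 - \frac{9}{19} = - \frac{84863}{19}$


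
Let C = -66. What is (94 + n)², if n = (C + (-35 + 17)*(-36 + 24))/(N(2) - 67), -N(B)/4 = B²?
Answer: 58553104/6889 ≈ 8499.5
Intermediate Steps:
N(B) = -4*B²
n = -150/83 (n = (-66 + (-35 + 17)*(-36 + 24))/(-4*2² - 67) = (-66 - 18*(-12))/(-4*4 - 67) = (-66 + 216)/(-16 - 67) = 150/(-83) = 150*(-1/83) = -150/83 ≈ -1.8072)
(94 + n)² = (94 - 150/83)² = (7652/83)² = 58553104/6889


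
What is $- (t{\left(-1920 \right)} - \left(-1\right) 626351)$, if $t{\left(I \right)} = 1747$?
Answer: $-628098$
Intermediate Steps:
$- (t{\left(-1920 \right)} - \left(-1\right) 626351) = - (1747 - \left(-1\right) 626351) = - (1747 - -626351) = - (1747 + 626351) = \left(-1\right) 628098 = -628098$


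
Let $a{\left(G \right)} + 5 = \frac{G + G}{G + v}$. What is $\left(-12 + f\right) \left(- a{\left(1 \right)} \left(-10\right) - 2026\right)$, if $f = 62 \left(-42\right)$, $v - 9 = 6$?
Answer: $5427546$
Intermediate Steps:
$v = 15$ ($v = 9 + 6 = 15$)
$a{\left(G \right)} = -5 + \frac{2 G}{15 + G}$ ($a{\left(G \right)} = -5 + \frac{G + G}{G + 15} = -5 + \frac{2 G}{15 + G}$)
$f = -2604$
$\left(-12 + f\right) \left(- a{\left(1 \right)} \left(-10\right) - 2026\right) = \left(-12 - 2604\right) \left(- \frac{3 \left(-25 - 1\right)}{15 + 1} \left(-10\right) - 2026\right) = - 2616 \left(- \frac{3 \left(-25 - 1\right)}{16} \left(-10\right) - 2026\right) = - 2616 \left(- \frac{3 \left(-26\right)}{16} \left(-10\right) - 2026\right) = - 2616 \left(\left(-1\right) \left(- \frac{39}{8}\right) \left(-10\right) - 2026\right) = - 2616 \left(\frac{39}{8} \left(-10\right) - 2026\right) = - 2616 \left(- \frac{195}{4} - 2026\right) = \left(-2616\right) \left(- \frac{8299}{4}\right) = 5427546$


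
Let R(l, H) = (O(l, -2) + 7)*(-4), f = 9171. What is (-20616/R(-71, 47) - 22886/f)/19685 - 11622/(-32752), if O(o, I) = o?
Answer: 4146388461047/11825511467040 ≈ 0.35063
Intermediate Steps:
R(l, H) = -28 - 4*l (R(l, H) = (l + 7)*(-4) = (7 + l)*(-4) = -28 - 4*l)
(-20616/R(-71, 47) - 22886/f)/19685 - 11622/(-32752) = (-20616/(-28 - 4*(-71)) - 22886/9171)/19685 - 11622/(-32752) = (-20616/(-28 + 284) - 22886*1/9171)*(1/19685) - 11622*(-1/32752) = (-20616/256 - 22886/9171)*(1/19685) + 5811/16376 = (-20616*1/256 - 22886/9171)*(1/19685) + 5811/16376 = (-2577/32 - 22886/9171)*(1/19685) + 5811/16376 = -24366019/293472*1/19685 + 5811/16376 = -24366019/5776996320 + 5811/16376 = 4146388461047/11825511467040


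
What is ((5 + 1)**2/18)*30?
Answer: 60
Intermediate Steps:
((5 + 1)**2/18)*30 = ((1/18)*6**2)*30 = ((1/18)*36)*30 = 2*30 = 60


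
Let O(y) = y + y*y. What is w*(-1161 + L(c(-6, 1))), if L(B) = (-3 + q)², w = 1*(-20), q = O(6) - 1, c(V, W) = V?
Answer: -5660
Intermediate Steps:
O(y) = y + y²
q = 41 (q = 6*(1 + 6) - 1 = 6*7 - 1 = 42 - 1 = 41)
w = -20
L(B) = 1444 (L(B) = (-3 + 41)² = 38² = 1444)
w*(-1161 + L(c(-6, 1))) = -20*(-1161 + 1444) = -20*283 = -5660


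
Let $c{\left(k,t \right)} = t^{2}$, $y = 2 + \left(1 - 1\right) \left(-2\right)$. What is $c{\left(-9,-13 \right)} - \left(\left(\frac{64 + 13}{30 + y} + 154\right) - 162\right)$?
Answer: $\frac{5587}{32} \approx 174.59$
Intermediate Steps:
$y = 2$ ($y = 2 + 0 \left(-2\right) = 2 + 0 = 2$)
$c{\left(-9,-13 \right)} - \left(\left(\frac{64 + 13}{30 + y} + 154\right) - 162\right) = \left(-13\right)^{2} - \left(\left(\frac{64 + 13}{30 + 2} + 154\right) - 162\right) = 169 - \left(\left(\frac{77}{32} + 154\right) - 162\right) = 169 - \left(\frac{5005}{32} - 162\right) = 169 - - \frac{179}{32} = 169 + \frac{179}{32} = \frac{5587}{32}$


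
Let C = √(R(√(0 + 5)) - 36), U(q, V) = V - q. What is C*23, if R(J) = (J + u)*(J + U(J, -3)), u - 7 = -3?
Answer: 23*√(-48 - 3*√5) ≈ 170.12*I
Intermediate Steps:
u = 4 (u = 7 - 3 = 4)
R(J) = -12 - 3*J (R(J) = (J + 4)*(J + (-3 - J)) = (4 + J)*(-3) = -12 - 3*J)
C = √(-48 - 3*√5) (C = √((-12 - 3*√(0 + 5)) - 36) = √((-12 - 3*√5) - 36) = √(-48 - 3*√5) ≈ 7.3965*I)
C*23 = √(-48 - 3*√5)*23 = 23*√(-48 - 3*√5)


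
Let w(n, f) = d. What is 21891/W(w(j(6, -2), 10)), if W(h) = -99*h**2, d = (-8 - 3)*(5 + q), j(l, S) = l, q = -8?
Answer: -7297/35937 ≈ -0.20305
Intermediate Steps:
d = 33 (d = (-8 - 3)*(5 - 8) = -11*(-3) = 33)
w(n, f) = 33
21891/W(w(j(6, -2), 10)) = 21891/((-99*33**2)) = 21891/((-99*1089)) = 21891/(-107811) = 21891*(-1/107811) = -7297/35937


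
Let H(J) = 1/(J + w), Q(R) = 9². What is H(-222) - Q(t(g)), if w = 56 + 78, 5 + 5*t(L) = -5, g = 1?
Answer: -7129/88 ≈ -81.011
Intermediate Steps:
t(L) = -2 (t(L) = -1 + (⅕)*(-5) = -1 - 1 = -2)
Q(R) = 81
w = 134
H(J) = 1/(134 + J) (H(J) = 1/(J + 134) = 1/(134 + J))
H(-222) - Q(t(g)) = 1/(134 - 222) - 1*81 = 1/(-88) - 81 = -1/88 - 81 = -7129/88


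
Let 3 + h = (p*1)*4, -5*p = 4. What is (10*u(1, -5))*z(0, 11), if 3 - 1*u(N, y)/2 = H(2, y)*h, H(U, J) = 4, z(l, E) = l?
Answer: 0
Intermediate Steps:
p = -⅘ (p = -⅕*4 = -⅘ ≈ -0.80000)
h = -31/5 (h = -3 - ⅘*1*4 = -3 - ⅘*4 = -3 - 16/5 = -31/5 ≈ -6.2000)
u(N, y) = 278/5 (u(N, y) = 6 - 8*(-31)/5 = 6 - 2*(-124/5) = 6 + 248/5 = 278/5)
(10*u(1, -5))*z(0, 11) = (10*(278/5))*0 = 556*0 = 0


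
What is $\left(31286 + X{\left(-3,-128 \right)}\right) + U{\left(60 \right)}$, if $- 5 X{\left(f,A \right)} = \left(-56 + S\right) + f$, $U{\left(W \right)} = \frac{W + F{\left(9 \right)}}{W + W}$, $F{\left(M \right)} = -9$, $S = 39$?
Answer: $\frac{1251617}{40} \approx 31290.0$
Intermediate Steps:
$U{\left(W \right)} = \frac{-9 + W}{2 W}$ ($U{\left(W \right)} = \frac{W - 9}{W + W} = \frac{-9 + W}{2 W}$)
$X{\left(f,A \right)} = \frac{17}{5} - \frac{f}{5}$ ($X{\left(f,A \right)} = - \frac{\left(-56 + 39\right) + f}{5} = - \frac{-17 + f}{5} = \frac{17}{5} - \frac{f}{5}$)
$\left(31286 + X{\left(-3,-128 \right)}\right) + U{\left(60 \right)} = \left(31286 + \left(\frac{17}{5} - - \frac{3}{5}\right)\right) + \frac{-9 + 60}{2 \cdot 60} = \left(31286 + \left(\frac{17}{5} + \frac{3}{5}\right)\right) + \frac{1}{2} \cdot \frac{1}{60} \cdot 51 = \left(31286 + 4\right) + \frac{17}{40} = 31290 + \frac{17}{40} = \frac{1251617}{40}$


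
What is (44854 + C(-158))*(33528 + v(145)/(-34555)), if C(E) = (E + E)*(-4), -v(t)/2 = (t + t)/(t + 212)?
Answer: 3814935700774696/2467227 ≈ 1.5462e+9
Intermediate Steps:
v(t) = -4*t/(212 + t) (v(t) = -2*(t + t)/(t + 212) = -2*2*t/(212 + t) = -4*t/(212 + t))
C(E) = -8*E (C(E) = (2*E)*(-4) = -8*E)
(44854 + C(-158))*(33528 + v(145)/(-34555)) = (44854 - 8*(-158))*(33528 - 4*145/(212 + 145)/(-34555)) = (44854 + 1264)*(33528 - 4*145/357*(-1/34555)) = 46118*(33528 - 4*145*1/357*(-1/34555)) = 46118*(33528 - 580/357*(-1/34555)) = 46118*(33528 + 116/2467227) = 46118*(82721186972/2467227) = 3814935700774696/2467227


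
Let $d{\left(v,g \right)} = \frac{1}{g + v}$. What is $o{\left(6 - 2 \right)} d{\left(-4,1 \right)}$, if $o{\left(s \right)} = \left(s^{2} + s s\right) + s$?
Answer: $-12$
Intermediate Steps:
$o{\left(s \right)} = s + 2 s^{2}$ ($o{\left(s \right)} = \left(s^{2} + s^{2}\right) + s = 2 s^{2} + s = s + 2 s^{2}$)
$o{\left(6 - 2 \right)} d{\left(-4,1 \right)} = \frac{\left(6 - 2\right) \left(1 + 2 \left(6 - 2\right)\right)}{1 - 4} = \frac{\left(6 - 2\right) \left(1 + 2 \left(6 - 2\right)\right)}{-3} = 4 \left(1 + 2 \cdot 4\right) \left(- \frac{1}{3}\right) = 4 \left(1 + 8\right) \left(- \frac{1}{3}\right) = 4 \cdot 9 \left(- \frac{1}{3}\right) = 36 \left(- \frac{1}{3}\right) = -12$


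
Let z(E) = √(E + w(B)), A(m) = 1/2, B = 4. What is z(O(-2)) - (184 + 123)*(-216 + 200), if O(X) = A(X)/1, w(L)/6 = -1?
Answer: 4912 + I*√22/2 ≈ 4912.0 + 2.3452*I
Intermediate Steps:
A(m) = ½
w(L) = -6 (w(L) = 6*(-1) = -6)
O(X) = ½ (O(X) = (½)/1 = (½)*1 = ½)
z(E) = √(-6 + E) (z(E) = √(E - 6) = √(-6 + E))
z(O(-2)) - (184 + 123)*(-216 + 200) = √(-6 + ½) - (184 + 123)*(-216 + 200) = √(-11/2) - 307*(-16) = I*√22/2 - 1*(-4912) = I*√22/2 + 4912 = 4912 + I*√22/2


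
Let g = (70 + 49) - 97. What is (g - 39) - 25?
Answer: -42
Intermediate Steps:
g = 22 (g = 119 - 97 = 22)
(g - 39) - 25 = (22 - 39) - 25 = -17 - 25 = -42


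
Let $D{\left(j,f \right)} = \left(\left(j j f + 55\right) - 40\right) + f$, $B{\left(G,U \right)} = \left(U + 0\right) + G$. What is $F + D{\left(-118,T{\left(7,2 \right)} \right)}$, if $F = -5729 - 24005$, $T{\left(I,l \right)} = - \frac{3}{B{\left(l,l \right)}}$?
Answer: $- \frac{160651}{4} \approx -40163.0$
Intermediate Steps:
$B{\left(G,U \right)} = G + U$ ($B{\left(G,U \right)} = U + G = G + U$)
$T{\left(I,l \right)} = - \frac{3}{2 l}$ ($T{\left(I,l \right)} = - \frac{3}{l + l} = - \frac{3}{2 l}$)
$D{\left(j,f \right)} = 15 + f + f j^{2}$ ($D{\left(j,f \right)} = \left(\left(j^{2} f + 55\right) - 40\right) + f = \left(\left(f j^{2} + 55\right) - 40\right) + f = \left(\left(55 + f j^{2}\right) - 40\right) + f = \left(15 + f j^{2}\right) + f = 15 + f + f j^{2}$)
$F = -29734$
$F + D{\left(-118,T{\left(7,2 \right)} \right)} = -29734 + \left(15 - \frac{3}{2 \cdot 2} + - \frac{3}{2 \cdot 2} \left(-118\right)^{2}\right) = -29734 + \left(15 - \frac{3}{4} + \left(- \frac{3}{2}\right) \frac{1}{2} \cdot 13924\right) = -29734 - \frac{41715}{4} = - \frac{160651}{4}$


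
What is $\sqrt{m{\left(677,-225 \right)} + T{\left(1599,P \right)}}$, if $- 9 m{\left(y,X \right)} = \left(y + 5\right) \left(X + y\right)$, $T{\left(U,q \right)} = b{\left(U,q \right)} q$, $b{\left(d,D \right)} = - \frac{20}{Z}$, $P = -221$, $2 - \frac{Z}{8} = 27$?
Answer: $\frac{i \sqrt{30846290}}{30} \approx 185.13 i$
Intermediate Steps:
$Z = -200$ ($Z = 16 - 216 = -200$)
$b{\left(d,D \right)} = \frac{1}{10}$ ($b{\left(d,D \right)} = - \frac{20}{-200} = \left(-20\right) \left(- \frac{1}{200}\right) = \frac{1}{10}$)
$T{\left(U,q \right)} = \frac{q}{10}$
$m{\left(y,X \right)} = - \frac{\left(5 + y\right) \left(X + y\right)}{9}$ ($m{\left(y,X \right)} = - \frac{\left(y + 5\right) \left(X + y\right)}{9} = - \frac{\left(5 + y\right) \left(X + y\right)}{9}$)
$\sqrt{m{\left(677,-225 \right)} + T{\left(1599,P \right)}} = \sqrt{\left(\left(- \frac{5}{9}\right) \left(-225\right) - \frac{3385}{9} - \frac{677^{2}}{9} - \left(-25\right) 677\right) + \frac{1}{10} \left(-221\right)} = \sqrt{\left(125 - \frac{3385}{9} - \frac{458329}{9} + 16925\right) - \frac{221}{10}} = \sqrt{- \frac{308264}{9} - \frac{221}{10}} = \sqrt{- \frac{3084629}{90}} = \frac{i \sqrt{30846290}}{30}$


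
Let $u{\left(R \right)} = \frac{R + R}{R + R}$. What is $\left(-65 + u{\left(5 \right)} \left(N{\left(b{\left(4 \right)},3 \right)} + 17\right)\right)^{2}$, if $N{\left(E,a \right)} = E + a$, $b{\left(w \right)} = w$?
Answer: $1681$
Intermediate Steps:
$u{\left(R \right)} = 1$ ($u{\left(R \right)} = \frac{2 R}{2 R} = 2 R \frac{1}{2 R} = 1$)
$\left(-65 + u{\left(5 \right)} \left(N{\left(b{\left(4 \right)},3 \right)} + 17\right)\right)^{2} = \left(-65 + 1 \left(\left(4 + 3\right) + 17\right)\right)^{2} = \left(-65 + 1 \left(7 + 17\right)\right)^{2} = \left(-65 + 1 \cdot 24\right)^{2} = \left(-65 + 24\right)^{2} = \left(-41\right)^{2} = 1681$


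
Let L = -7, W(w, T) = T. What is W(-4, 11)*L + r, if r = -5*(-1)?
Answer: -72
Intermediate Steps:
r = 5
W(-4, 11)*L + r = 11*(-7) + 5 = -77 + 5 = -72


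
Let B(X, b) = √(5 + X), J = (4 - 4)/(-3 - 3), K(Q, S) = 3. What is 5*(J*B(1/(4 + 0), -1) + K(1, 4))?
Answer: 15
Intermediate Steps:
J = 0 (J = 0/(-6) = 0*(-⅙) = 0)
5*(J*B(1/(4 + 0), -1) + K(1, 4)) = 5*(0*√(5 + 1/(4 + 0)) + 3) = 5*(0*√(5 + 1/4) + 3) = 5*(0*√(5 + ¼) + 3) = 5*(0*√(21/4) + 3) = 5*(0*(√21/2) + 3) = 5*(0 + 3) = 5*3 = 15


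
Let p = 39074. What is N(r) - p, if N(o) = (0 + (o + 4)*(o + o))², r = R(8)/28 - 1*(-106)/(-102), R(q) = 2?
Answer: -2536516566165671/64972990404 ≈ -39040.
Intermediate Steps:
r = -691/714 (r = 2/28 - 1*(-106)/(-102) = 2*(1/28) + 106*(-1/102) = 1/14 - 53/51 = -691/714 ≈ -0.96779)
N(o) = 4*o²*(4 + o)² (N(o) = (0 + (4 + o)*(2*o))² = (0 + 2*o*(4 + o))² = (2*o*(4 + o))² = 4*o²*(4 + o)²)
N(r) - p = 4*(-691/714)²*(4 - 691/714)² - 1*39074 = 4*(477481/509796)*(2165/714)² - 39074 = 4*(477481/509796)*(4687225/509796) - 39074 = 2238060880225/64972990404 - 39074 = -2536516566165671/64972990404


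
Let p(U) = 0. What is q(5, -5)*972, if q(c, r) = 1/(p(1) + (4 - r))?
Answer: 108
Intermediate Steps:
q(c, r) = 1/(4 - r) (q(c, r) = 1/(0 + (4 - r)) = 1/(4 - r))
q(5, -5)*972 = 972/(4 - 1*(-5)) = 972/(4 + 5) = 972/9 = (⅑)*972 = 108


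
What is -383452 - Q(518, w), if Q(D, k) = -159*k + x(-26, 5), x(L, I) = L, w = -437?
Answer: -452909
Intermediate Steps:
Q(D, k) = -26 - 159*k (Q(D, k) = -159*k - 26 = -26 - 159*k)
-383452 - Q(518, w) = -383452 - (-26 - 159*(-437)) = -383452 - (-26 + 69483) = -383452 - 1*69457 = -383452 - 69457 = -452909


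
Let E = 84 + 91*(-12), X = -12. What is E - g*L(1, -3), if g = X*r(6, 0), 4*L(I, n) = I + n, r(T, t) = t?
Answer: -1008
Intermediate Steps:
L(I, n) = I/4 + n/4 (L(I, n) = (I + n)/4 = I/4 + n/4)
g = 0 (g = -12*0 = 0)
E = -1008 (E = 84 - 1092 = -1008)
E - g*L(1, -3) = -1008 - 0*((¼)*1 + (¼)*(-3)) = -1008 - 0*(¼ - ¾) = -1008 - 0*(-1)/2 = -1008 - 1*0 = -1008 + 0 = -1008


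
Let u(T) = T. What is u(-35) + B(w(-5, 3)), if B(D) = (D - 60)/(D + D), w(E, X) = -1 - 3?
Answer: -27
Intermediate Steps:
w(E, X) = -4
B(D) = (-60 + D)/(2*D) (B(D) = (-60 + D)/((2*D)) = (-60 + D)*(1/(2*D)) = (-60 + D)/(2*D))
u(-35) + B(w(-5, 3)) = -35 + (1/2)*(-60 - 4)/(-4) = -35 + (1/2)*(-1/4)*(-64) = -35 + 8 = -27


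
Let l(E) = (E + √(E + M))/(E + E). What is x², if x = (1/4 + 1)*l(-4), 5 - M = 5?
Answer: 75/256 - 25*I/64 ≈ 0.29297 - 0.39063*I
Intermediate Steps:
M = 0 (M = 5 - 1*5 = 5 - 5 = 0)
l(E) = (E + √E)/(2*E) (l(E) = (E + √(E + 0))/(E + E) = (E + √E)/((2*E)) = (E + √E)*(1/(2*E)) = (E + √E)/(2*E))
x = 5/8 - 5*I/16 (x = (1/4 + 1)*((½)*(-4 + √(-4))/(-4)) = (¼ + 1)*((½)*(-¼)*(-4 + 2*I)) = 5*(½ - I/4)/4 = 5/8 - 5*I/16 ≈ 0.625 - 0.3125*I)
x² = (5/8 - 5*I/16)²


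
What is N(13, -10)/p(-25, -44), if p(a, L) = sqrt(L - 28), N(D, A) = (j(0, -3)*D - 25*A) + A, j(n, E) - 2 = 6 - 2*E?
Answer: -211*I*sqrt(2)/6 ≈ -49.733*I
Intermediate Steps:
j(n, E) = 8 - 2*E (j(n, E) = 2 + (6 - 2*E) = 8 - 2*E)
N(D, A) = -24*A + 14*D (N(D, A) = ((8 - 2*(-3))*D - 25*A) + A = ((8 + 6)*D - 25*A) + A = (14*D - 25*A) + A = (-25*A + 14*D) + A = -24*A + 14*D)
p(a, L) = sqrt(-28 + L)
N(13, -10)/p(-25, -44) = (-24*(-10) + 14*13)/(sqrt(-28 - 44)) = (240 + 182)/(sqrt(-72)) = 422/((6*I*sqrt(2))) = 422*(-I*sqrt(2)/12) = -211*I*sqrt(2)/6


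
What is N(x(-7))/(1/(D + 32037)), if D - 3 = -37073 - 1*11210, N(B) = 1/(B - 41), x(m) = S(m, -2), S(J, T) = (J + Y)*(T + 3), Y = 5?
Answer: 16243/43 ≈ 377.74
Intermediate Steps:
S(J, T) = (3 + T)*(5 + J) (S(J, T) = (J + 5)*(T + 3) = (5 + J)*(3 + T) = (3 + T)*(5 + J))
x(m) = 5 + m (x(m) = 15 + 3*m + 5*(-2) + m*(-2) = 15 + 3*m - 10 - 2*m = 5 + m)
N(B) = 1/(-41 + B)
D = -48280 (D = 3 + (-37073 - 1*11210) = 3 + (-37073 - 11210) = 3 - 48283 = -48280)
N(x(-7))/(1/(D + 32037)) = 1/((-41 + (5 - 7))*(1/(-48280 + 32037))) = 1/((-41 - 2)*(1/(-16243))) = 1/((-43)*(-1/16243)) = -1/43*(-16243) = 16243/43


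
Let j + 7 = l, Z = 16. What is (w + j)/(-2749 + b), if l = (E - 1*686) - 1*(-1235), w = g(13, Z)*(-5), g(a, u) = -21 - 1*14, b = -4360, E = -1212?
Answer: 495/7109 ≈ 0.069630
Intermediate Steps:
g(a, u) = -35 (g(a, u) = -21 - 14 = -35)
w = 175 (w = -35*(-5) = 175)
l = -663 (l = (-1212 - 1*686) - 1*(-1235) = (-1212 - 686) + 1235 = -1898 + 1235 = -663)
j = -670 (j = -7 - 663 = -670)
(w + j)/(-2749 + b) = (175 - 670)/(-2749 - 4360) = -495/(-7109) = -495*(-1/7109) = 495/7109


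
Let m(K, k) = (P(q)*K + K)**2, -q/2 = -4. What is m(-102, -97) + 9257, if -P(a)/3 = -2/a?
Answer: 164477/4 ≈ 41119.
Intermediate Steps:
q = 8 (q = -2*(-4) = 8)
P(a) = 6/a (P(a) = -(-6)/a = 6/a)
m(K, k) = 49*K**2/16 (m(K, k) = ((6/8)*K + K)**2 = ((6*(1/8))*K + K)**2 = (3*K/4 + K)**2 = (7*K/4)**2 = 49*K**2/16)
m(-102, -97) + 9257 = (49/16)*(-102)**2 + 9257 = (49/16)*10404 + 9257 = 127449/4 + 9257 = 164477/4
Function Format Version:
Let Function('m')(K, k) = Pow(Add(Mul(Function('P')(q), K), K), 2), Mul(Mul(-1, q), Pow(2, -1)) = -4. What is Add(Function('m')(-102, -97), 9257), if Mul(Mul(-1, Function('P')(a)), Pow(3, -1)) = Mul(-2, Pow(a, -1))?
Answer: Rational(164477, 4) ≈ 41119.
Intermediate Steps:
q = 8 (q = Mul(-2, -4) = 8)
Function('P')(a) = Mul(6, Pow(a, -1)) (Function('P')(a) = Mul(-3, Mul(-2, Pow(a, -1))) = Mul(6, Pow(a, -1)))
Function('m')(K, k) = Mul(Rational(49, 16), Pow(K, 2)) (Function('m')(K, k) = Pow(Add(Mul(Mul(6, Pow(8, -1)), K), K), 2) = Pow(Add(Mul(Mul(6, Rational(1, 8)), K), K), 2) = Pow(Add(Mul(Rational(3, 4), K), K), 2) = Pow(Mul(Rational(7, 4), K), 2) = Mul(Rational(49, 16), Pow(K, 2)))
Add(Function('m')(-102, -97), 9257) = Add(Mul(Rational(49, 16), Pow(-102, 2)), 9257) = Add(Mul(Rational(49, 16), 10404), 9257) = Add(Rational(127449, 4), 9257) = Rational(164477, 4)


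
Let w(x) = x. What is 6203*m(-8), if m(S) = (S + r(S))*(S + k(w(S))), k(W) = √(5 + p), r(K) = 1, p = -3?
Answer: 347368 - 43421*√2 ≈ 2.8596e+5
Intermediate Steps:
k(W) = √2 (k(W) = √(5 - 3) = √2)
m(S) = (1 + S)*(S + √2) (m(S) = (S + 1)*(S + √2) = (1 + S)*(S + √2))
6203*m(-8) = 6203*(-8 + √2 + (-8)² - 8*√2) = 6203*(-8 + √2 + 64 - 8*√2) = 6203*(56 - 7*√2) = 347368 - 43421*√2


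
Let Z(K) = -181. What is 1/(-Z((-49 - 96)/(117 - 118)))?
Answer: 1/181 ≈ 0.0055249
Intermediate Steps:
1/(-Z((-49 - 96)/(117 - 118))) = 1/(-1*(-181)) = 1/181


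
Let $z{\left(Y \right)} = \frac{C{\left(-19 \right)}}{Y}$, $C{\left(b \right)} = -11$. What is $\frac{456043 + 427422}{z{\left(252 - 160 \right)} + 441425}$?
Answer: $\frac{81278780}{40611089} \approx 2.0014$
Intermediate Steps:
$z{\left(Y \right)} = - \frac{11}{Y}$
$\frac{456043 + 427422}{z{\left(252 - 160 \right)} + 441425} = \frac{456043 + 427422}{- \frac{11}{252 - 160} + 441425} = \frac{883465}{- \frac{11}{252 - 160} + 441425} = \frac{883465}{- \frac{11}{92} + 441425} = \frac{883465}{\frac{40611089}{92}} = 883465 \cdot \frac{92}{40611089} = \frac{81278780}{40611089}$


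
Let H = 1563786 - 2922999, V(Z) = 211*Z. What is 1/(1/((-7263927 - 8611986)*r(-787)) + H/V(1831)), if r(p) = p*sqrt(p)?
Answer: -64514886404661579913905993044942331/226974285138619199151837273780439564 + 1864897822522858940211*I*sqrt(787)/226974285138619199151837273780439564 ≈ -0.28424 + 2.305e-13*I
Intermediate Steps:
r(p) = p**(3/2)
H = -1359213
1/(1/((-7263927 - 8611986)*r(-787)) + H/V(1831)) = 1/(1/((-7263927 - 8611986)*((-787)**(3/2))) - 1359213/(211*1831)) = 1/(1/((-15875913)*((-787*I*sqrt(787)))) - 1359213/386341) = 1/(-I*sqrt(787)/9833048358897 - 1359213*1/386341) = 1/(-I*sqrt(787)/9833048358897 - 1359213/386341) = 1/(-1359213/386341 - I*sqrt(787)/9833048358897)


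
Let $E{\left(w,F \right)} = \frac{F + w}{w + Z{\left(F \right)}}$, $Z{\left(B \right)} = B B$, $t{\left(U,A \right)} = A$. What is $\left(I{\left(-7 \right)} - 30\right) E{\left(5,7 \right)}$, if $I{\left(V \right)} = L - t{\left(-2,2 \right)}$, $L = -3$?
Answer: $- \frac{70}{9} \approx -7.7778$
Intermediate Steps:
$Z{\left(B \right)} = B^{2}$
$I{\left(V \right)} = -5$ ($I{\left(V \right)} = -3 - 2 = -5$)
$E{\left(w,F \right)} = \frac{F + w}{w + F^{2}}$
$\left(I{\left(-7 \right)} - 30\right) E{\left(5,7 \right)} = \left(-5 - 30\right) \frac{7 + 5}{5 + 7^{2}} = - 35 \frac{1}{5 + 49} \cdot 12 = - 35 \cdot \frac{1}{54} \cdot 12 = \left(-35\right) \frac{2}{9} = - \frac{70}{9}$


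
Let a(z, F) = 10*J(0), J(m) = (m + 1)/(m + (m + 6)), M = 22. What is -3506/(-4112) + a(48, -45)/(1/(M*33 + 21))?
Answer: 2561473/2056 ≈ 1245.9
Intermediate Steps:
J(m) = (1 + m)/(6 + 2*m) (J(m) = (1 + m)/(m + (6 + m)) = (1 + m)/(6 + 2*m))
a(z, F) = 5/3 (a(z, F) = 10*((1 + 0)/(2*(3 + 0))) = 10*((½)*1/3) = 10*((½)*(⅓)*1) = 10*(⅙) = 5/3)
-3506/(-4112) + a(48, -45)/(1/(M*33 + 21)) = -3506/(-4112) + 5/(3*(1/(22*33 + 21))) = -3506*(-1/4112) + 5/(3*(1/(726 + 21))) = 1753/2056 + 5/(3*(1/747)) = 1753/2056 + (5/3)*747 = 1753/2056 + 1245 = 2561473/2056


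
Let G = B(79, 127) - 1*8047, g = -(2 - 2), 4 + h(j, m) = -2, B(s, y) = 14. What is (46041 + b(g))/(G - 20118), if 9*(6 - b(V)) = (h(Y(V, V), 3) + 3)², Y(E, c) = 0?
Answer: -46046/28151 ≈ -1.6357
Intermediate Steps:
h(j, m) = -6 (h(j, m) = -4 - 2 = -6)
g = 0 (g = -1*0 = 0)
b(V) = 5 (b(V) = 6 - (-6 + 3)²/9 = 6 - ⅑*(-3)² = 6 - ⅑*9 = 6 - 1 = 5)
G = -8033 (G = 14 - 1*8047 = 14 - 8047 = -8033)
(46041 + b(g))/(G - 20118) = (46041 + 5)/(-8033 - 20118) = 46046/(-28151) = 46046*(-1/28151) = -46046/28151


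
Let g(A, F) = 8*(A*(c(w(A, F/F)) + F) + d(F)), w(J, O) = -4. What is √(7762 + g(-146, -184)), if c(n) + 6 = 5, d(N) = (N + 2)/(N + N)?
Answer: √118414511/23 ≈ 473.12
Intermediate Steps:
d(N) = (2 + N)/(2*N) (d(N) = (2 + N)/((2*N)) = (2 + N)*(1/(2*N)) = (2 + N)/(2*N))
c(n) = -1 (c(n) = -6 + 5 = -1)
g(A, F) = 4*(2 + F)/F + 8*A*(-1 + F) (g(A, F) = 8*(A*(-1 + F) + (2 + F)/(2*F)) = 4*(2 + F)/F + 8*A*(-1 + F))
√(7762 + g(-146, -184)) = √(7762 + (4 - 8*(-146) + 8/(-184) + 8*(-146)*(-184))) = √(7762 + (4 + 1168 + 8*(-1/184) + 214912)) = √(7762 + (4 + 1168 - 1/23 + 214912)) = √(7762 + 4969931/23) = √(5148457/23) = √118414511/23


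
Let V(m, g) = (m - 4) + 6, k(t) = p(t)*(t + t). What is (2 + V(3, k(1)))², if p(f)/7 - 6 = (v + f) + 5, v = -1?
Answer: 49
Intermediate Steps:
p(f) = 70 + 7*f (p(f) = 42 + 7*((-1 + f) + 5) = 42 + 7*(4 + f) = 42 + (28 + 7*f) = 70 + 7*f)
k(t) = 2*t*(70 + 7*t) (k(t) = (70 + 7*t)*(t + t) = (70 + 7*t)*(2*t) = 2*t*(70 + 7*t))
V(m, g) = 2 + m (V(m, g) = (-4 + m) + 6 = 2 + m)
(2 + V(3, k(1)))² = (2 + (2 + 3))² = (2 + 5)² = 7² = 49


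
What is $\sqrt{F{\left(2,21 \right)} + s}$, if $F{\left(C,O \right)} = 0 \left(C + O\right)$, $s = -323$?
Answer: $i \sqrt{323} \approx 17.972 i$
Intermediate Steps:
$F{\left(C,O \right)} = 0$
$\sqrt{F{\left(2,21 \right)} + s} = \sqrt{0 - 323} = \sqrt{-323} = i \sqrt{323}$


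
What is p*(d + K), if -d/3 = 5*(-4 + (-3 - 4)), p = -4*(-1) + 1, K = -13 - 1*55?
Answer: 485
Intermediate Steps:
K = -68 (K = -13 - 55 = -68)
p = 5 (p = 4 + 1 = 5)
d = 165 (d = -15*(-4 + (-3 - 4)) = -15*(-4 - 7) = -15*(-11) = -3*(-55) = 165)
p*(d + K) = 5*(165 - 68) = 5*97 = 485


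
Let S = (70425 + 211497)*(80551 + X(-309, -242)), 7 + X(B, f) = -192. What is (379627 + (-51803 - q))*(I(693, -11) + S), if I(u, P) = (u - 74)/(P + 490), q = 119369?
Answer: 2261900459132623725/479 ≈ 4.7221e+15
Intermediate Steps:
X(B, f) = -199 (X(B, f) = -7 - 192 = -199)
S = 22652996544 (S = (70425 + 211497)*(80551 - 199) = 281922*80352 = 22652996544)
I(u, P) = (-74 + u)/(490 + P)
(379627 + (-51803 - q))*(I(693, -11) + S) = (379627 + (-51803 - 1*119369))*((-74 + 693)/(490 - 11) + 22652996544) = (379627 + (-51803 - 119369))*(619/479 + 22652996544) = (379627 - 171172)*((1/479)*619 + 22652996544) = 208455*(619/479 + 22652996544) = 208455*(10850785345195/479) = 2261900459132623725/479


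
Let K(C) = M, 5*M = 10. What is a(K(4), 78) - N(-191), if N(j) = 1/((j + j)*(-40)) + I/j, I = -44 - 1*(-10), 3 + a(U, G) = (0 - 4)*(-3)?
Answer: 134799/15280 ≈ 8.8219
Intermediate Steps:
M = 2 (M = (1/5)*10 = 2)
K(C) = 2
a(U, G) = 9 (a(U, G) = -3 + (0 - 4)*(-3) = -3 - 4*(-3) = -3 + 12 = 9)
I = -34 (I = -44 + 10 = -34)
N(j) = -2721/(80*j) (N(j) = 1/((j + j)*(-40)) - 34/j = -1/40/(2*j) - 34/j = (1/(2*j))*(-1/40) - 34/j = -1/(80*j) - 34/j = -2721/(80*j))
a(K(4), 78) - N(-191) = 9 - (-2721)/(80*(-191)) = 9 - (-2721)*(-1)/(80*191) = 9 - 1*2721/15280 = 9 - 2721/15280 = 134799/15280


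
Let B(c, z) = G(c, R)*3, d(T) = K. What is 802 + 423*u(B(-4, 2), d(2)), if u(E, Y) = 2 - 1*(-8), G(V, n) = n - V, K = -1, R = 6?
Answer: 5032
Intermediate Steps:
d(T) = -1
B(c, z) = 18 - 3*c (B(c, z) = (6 - c)*3 = 18 - 3*c)
u(E, Y) = 10 (u(E, Y) = 2 + 8 = 10)
802 + 423*u(B(-4, 2), d(2)) = 802 + 423*10 = 802 + 4230 = 5032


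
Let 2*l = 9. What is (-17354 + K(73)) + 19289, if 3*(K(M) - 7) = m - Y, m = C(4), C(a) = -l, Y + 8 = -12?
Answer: 11683/6 ≈ 1947.2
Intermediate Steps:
l = 9/2 (l = (½)*9 = 9/2 ≈ 4.5000)
Y = -20 (Y = -8 - 12 = -20)
C(a) = -9/2 (C(a) = -1*9/2 = -9/2)
m = -9/2 ≈ -4.5000
K(M) = 73/6 (K(M) = 7 + (-9/2 - 1*(-20))/3 = 7 + (-9/2 + 20)/3 = 7 + (⅓)*(31/2) = 7 + 31/6 = 73/6)
(-17354 + K(73)) + 19289 = (-17354 + 73/6) + 19289 = -104051/6 + 19289 = 11683/6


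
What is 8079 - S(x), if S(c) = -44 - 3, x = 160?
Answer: 8126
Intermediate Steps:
S(c) = -47
8079 - S(x) = 8079 - 1*(-47) = 8079 + 47 = 8126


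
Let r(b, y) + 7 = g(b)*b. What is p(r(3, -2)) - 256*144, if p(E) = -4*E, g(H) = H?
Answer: -36872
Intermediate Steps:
r(b, y) = -7 + b**2 (r(b, y) = -7 + b*b = -7 + b**2)
p(r(3, -2)) - 256*144 = -4*(-7 + 3**2) - 256*144 = -4*(-7 + 9) - 36864 = -4*2 - 36864 = -8 - 36864 = -36872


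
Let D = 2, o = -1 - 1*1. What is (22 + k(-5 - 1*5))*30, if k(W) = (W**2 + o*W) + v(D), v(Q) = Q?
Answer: 4320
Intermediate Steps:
o = -2 (o = -1 - 1 = -2)
k(W) = 2 + W**2 - 2*W (k(W) = (W**2 - 2*W) + 2 = 2 + W**2 - 2*W)
(22 + k(-5 - 1*5))*30 = (22 + (2 + (-5 - 1*5)**2 - 2*(-5 - 1*5)))*30 = (22 + (2 + (-5 - 5)**2 - 2*(-5 - 5)))*30 = (22 + (2 + (-10)**2 - 2*(-10)))*30 = (22 + (2 + 100 + 20))*30 = (22 + 122)*30 = 144*30 = 4320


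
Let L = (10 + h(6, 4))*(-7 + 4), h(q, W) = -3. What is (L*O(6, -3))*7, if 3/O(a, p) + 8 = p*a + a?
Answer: 441/20 ≈ 22.050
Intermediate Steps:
O(a, p) = 3/(-8 + a + a*p) (O(a, p) = 3/(-8 + (p*a + a)) = 3/(-8 + (a*p + a)) = 3/(-8 + (a + a*p)) = 3/(-8 + a + a*p))
L = -21 (L = (10 - 3)*(-7 + 4) = 7*(-3) = -21)
(L*O(6, -3))*7 = -63/(-8 + 6 + 6*(-3))*7 = -63/(-8 + 6 - 18)*7 = -63/(-20)*7 = -63*(-1)/20*7 = -21*(-3/20)*7 = (63/20)*7 = 441/20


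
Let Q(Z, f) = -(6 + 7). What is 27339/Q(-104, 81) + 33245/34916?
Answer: -73395103/34916 ≈ -2102.0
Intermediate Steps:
Q(Z, f) = -13 (Q(Z, f) = -1*13 = -13)
27339/Q(-104, 81) + 33245/34916 = 27339/(-13) + 33245/34916 = 27339*(-1/13) + 33245*(1/34916) = -2103 + 33245/34916 = -73395103/34916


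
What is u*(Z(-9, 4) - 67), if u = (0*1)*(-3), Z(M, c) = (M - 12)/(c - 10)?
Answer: 0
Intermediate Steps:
Z(M, c) = (-12 + M)/(-10 + c)
u = 0 (u = 0*(-3) = 0)
u*(Z(-9, 4) - 67) = 0*((-12 - 9)/(-10 + 4) - 67) = 0*(-21/(-6) - 67) = 0*(-⅙*(-21) - 67) = 0*(7/2 - 67) = 0*(-127/2) = 0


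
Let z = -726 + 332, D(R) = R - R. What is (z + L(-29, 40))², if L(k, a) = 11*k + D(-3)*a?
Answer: 508369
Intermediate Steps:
D(R) = 0
z = -394
L(k, a) = 11*k (L(k, a) = 11*k + 0*a = 11*k + 0 = 11*k)
(z + L(-29, 40))² = (-394 + 11*(-29))² = (-394 - 319)² = (-713)² = 508369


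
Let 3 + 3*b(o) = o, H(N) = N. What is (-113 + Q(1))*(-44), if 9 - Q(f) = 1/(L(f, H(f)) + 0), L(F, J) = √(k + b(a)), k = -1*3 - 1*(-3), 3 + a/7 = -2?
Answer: 4576 - 22*I*√114/19 ≈ 4576.0 - 12.363*I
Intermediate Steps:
a = -35 (a = -21 + 7*(-2) = -21 - 14 = -35)
b(o) = -1 + o/3
k = 0 (k = -3 + 3 = 0)
L(F, J) = I*√114/3 (L(F, J) = √(0 + (-1 + (⅓)*(-35))) = √(0 + (-1 - 35/3)) = √(0 - 38/3) = √(-38/3) = I*√114/3)
Q(f) = 9 + I*√114/38 (Q(f) = 9 - 1/(I*√114/3 + 0) = 9 - 1/(I*√114/3) = 9 - (-1)*I*√114/38 = 9 + I*√114/38)
(-113 + Q(1))*(-44) = (-113 + (9 + I*√114/38))*(-44) = (-104 + I*√114/38)*(-44) = 4576 - 22*I*√114/19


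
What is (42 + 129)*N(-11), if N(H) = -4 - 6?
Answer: -1710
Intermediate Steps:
N(H) = -10
(42 + 129)*N(-11) = (42 + 129)*(-10) = 171*(-10) = -1710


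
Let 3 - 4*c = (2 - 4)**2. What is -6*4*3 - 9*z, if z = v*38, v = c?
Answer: 27/2 ≈ 13.500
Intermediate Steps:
c = -1/4 (c = 3/4 - (2 - 4)**2/4 = 3/4 - 1/4*(-2)**2 = 3/4 - 1/4*4 = 3/4 - 1 = -1/4 ≈ -0.25000)
v = -1/4 ≈ -0.25000
z = -19/2 (z = -1/4*38 = -19/2 ≈ -9.5000)
-6*4*3 - 9*z = -6*4*3 - 9*(-19/2) = -24*3 + 171/2 = -72 + 171/2 = 27/2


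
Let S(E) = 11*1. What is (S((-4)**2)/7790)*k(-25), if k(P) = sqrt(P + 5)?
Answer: 11*I*sqrt(5)/3895 ≈ 0.006315*I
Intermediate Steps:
k(P) = sqrt(5 + P)
S(E) = 11
(S((-4)**2)/7790)*k(-25) = (11/7790)*sqrt(5 - 25) = (11*(1/7790))*sqrt(-20) = 11*(2*I*sqrt(5))/7790 = 11*I*sqrt(5)/3895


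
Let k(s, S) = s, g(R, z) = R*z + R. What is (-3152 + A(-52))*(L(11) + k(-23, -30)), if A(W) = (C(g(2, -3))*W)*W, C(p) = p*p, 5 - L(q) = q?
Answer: -1163248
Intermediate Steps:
L(q) = 5 - q
g(R, z) = R + R*z
C(p) = p**2
A(W) = 16*W**2 (A(W) = ((2*(1 - 3))**2*W)*W = ((2*(-2))**2*W)*W = ((-4)**2*W)*W = (16*W)*W = 16*W**2)
(-3152 + A(-52))*(L(11) + k(-23, -30)) = (-3152 + 16*(-52)**2)*((5 - 1*11) - 23) = (-3152 + 16*2704)*((5 - 11) - 23) = (-3152 + 43264)*(-6 - 23) = 40112*(-29) = -1163248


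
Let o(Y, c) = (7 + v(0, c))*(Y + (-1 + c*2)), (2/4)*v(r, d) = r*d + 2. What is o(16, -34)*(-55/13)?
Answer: 32065/13 ≈ 2466.5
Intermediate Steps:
v(r, d) = 4 + 2*d*r (v(r, d) = 2*(r*d + 2) = 2*(d*r + 2) = 2*(2 + d*r) = 4 + 2*d*r)
o(Y, c) = -11 + 11*Y + 22*c (o(Y, c) = (7 + (4 + 2*c*0))*(Y + (-1 + c*2)) = (7 + (4 + 0))*(Y + (-1 + 2*c)) = (7 + 4)*(-1 + Y + 2*c) = 11*(-1 + Y + 2*c) = -11 + 11*Y + 22*c)
o(16, -34)*(-55/13) = (-11 + 11*16 + 22*(-34))*(-55/13) = (-11 + 176 - 748)*(-55*1/13) = -583*(-55/13) = 32065/13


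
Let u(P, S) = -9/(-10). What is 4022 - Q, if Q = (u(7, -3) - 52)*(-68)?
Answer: 2736/5 ≈ 547.20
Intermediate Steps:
u(P, S) = 9/10 (u(P, S) = -9*(-⅒) = 9/10)
Q = 17374/5 (Q = (9/10 - 52)*(-68) = -511/10*(-68) = 17374/5 ≈ 3474.8)
4022 - Q = 4022 - 1*17374/5 = 4022 - 17374/5 = 2736/5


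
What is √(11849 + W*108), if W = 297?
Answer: 5*√1757 ≈ 209.58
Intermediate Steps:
√(11849 + W*108) = √(11849 + 297*108) = √(11849 + 32076) = √43925 = 5*√1757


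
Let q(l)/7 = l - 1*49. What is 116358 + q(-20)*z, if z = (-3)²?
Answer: 112011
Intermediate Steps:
q(l) = -343 + 7*l (q(l) = 7*(l - 1*49) = 7*(l - 49) = 7*(-49 + l) = -343 + 7*l)
z = 9
116358 + q(-20)*z = 116358 + (-343 + 7*(-20))*9 = 116358 + (-343 - 140)*9 = 116358 - 483*9 = 116358 - 4347 = 112011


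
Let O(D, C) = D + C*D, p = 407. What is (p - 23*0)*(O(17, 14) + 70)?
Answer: 132275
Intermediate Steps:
(p - 23*0)*(O(17, 14) + 70) = (407 - 23*0)*(17*(1 + 14) + 70) = (407 + 0)*(17*15 + 70) = 407*(255 + 70) = 407*325 = 132275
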